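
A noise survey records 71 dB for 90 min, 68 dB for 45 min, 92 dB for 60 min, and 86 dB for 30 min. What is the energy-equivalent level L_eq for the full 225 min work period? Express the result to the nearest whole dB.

L_eq = 10·log₁₀[(1/T)·Σ tᵢ·10^(Lᵢ/10)] with T = 225 min.
Σ tᵢ·10^(Lᵢ/10) = 90·10^(71/10) + 45·10^(68/10) + 60·10^(92/10) + 30·10^(86/10) = 1.085e+11.
L_eq = 10·log₁₀(1.085e+11/225) = 86.83 dB.

87 dB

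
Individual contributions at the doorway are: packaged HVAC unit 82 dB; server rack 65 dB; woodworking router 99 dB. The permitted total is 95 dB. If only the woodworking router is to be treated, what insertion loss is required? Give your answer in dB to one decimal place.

4.2 dB

The untreated sources together contribute 10^(82/10) + 10^(65/10) = 1.617e+08, i.e. 82.09 dB.
The limit corresponds to 10^(95/10) = 3.162e+09; subtracting the fixed part leaves 3.001e+09 for the woodworking router, i.e. 94.77 dB.
Required insertion loss = 99 − 94.77 = 4.23 dB.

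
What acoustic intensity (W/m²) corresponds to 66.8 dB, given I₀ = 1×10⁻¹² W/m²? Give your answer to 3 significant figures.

I/I₀ = 10^(66.8/10) = 4.786e+06, so I = 4.786e+06 × 10⁻¹² W/m².

4.79e-06 W/m²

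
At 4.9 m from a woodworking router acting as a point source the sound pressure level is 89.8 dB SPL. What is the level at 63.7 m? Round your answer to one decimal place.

Point-source attenuation: ΔL = 20·log₁₀(r₂/r₁) = 20·log₁₀(63.7/4.9) = 22.279 dB.
L₂ = 89.8 − 20·log₁₀(63.7/4.9) = 89.8 − 22.279 = 67.52 dB SPL.

67.5 dB SPL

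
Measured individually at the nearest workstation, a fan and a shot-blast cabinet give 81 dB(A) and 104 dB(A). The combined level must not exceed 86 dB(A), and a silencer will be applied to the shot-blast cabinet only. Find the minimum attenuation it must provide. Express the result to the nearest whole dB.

The untreated sources together contribute 10^(81/10) = 1.259e+08, i.e. 81.00 dB(A).
The limit corresponds to 10^(86/10) = 3.981e+08; subtracting the fixed part leaves 2.722e+08 for the shot-blast cabinet, i.e. 84.35 dB(A).
So the shot-blast cabinet must be reduced from 104 to 84.35 dB(A): IL = 19.65 dB.

20 dB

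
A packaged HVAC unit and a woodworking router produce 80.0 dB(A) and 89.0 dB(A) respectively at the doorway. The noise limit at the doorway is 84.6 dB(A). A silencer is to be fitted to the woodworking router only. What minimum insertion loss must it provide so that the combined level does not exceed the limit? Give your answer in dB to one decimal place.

6.2 dB

Fixed contribution from the other source: Σ 10^(L/10) = 10^(80.0/10) = 1.000e+08 (80.00 dB(A)).
To meet 84.6 dB(A) overall, the treated woodworking router may contribute at most 10^(84.6/10) − 1.000e+08 = 1.884e+08, i.e. 82.75 dB(A).
Required insertion loss = 89.0 − 82.75 = 6.25 dB.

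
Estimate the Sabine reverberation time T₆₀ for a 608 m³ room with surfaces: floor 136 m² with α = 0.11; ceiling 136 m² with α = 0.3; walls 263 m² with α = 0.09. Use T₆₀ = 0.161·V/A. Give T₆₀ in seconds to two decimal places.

Summing Sᵢαᵢ: 136·0.11 + 136·0.3 + 263·0.09 = 79.43 m².
T₆₀ = 0.161 × 608 / 79.43 = 1.232 s.

1.23 s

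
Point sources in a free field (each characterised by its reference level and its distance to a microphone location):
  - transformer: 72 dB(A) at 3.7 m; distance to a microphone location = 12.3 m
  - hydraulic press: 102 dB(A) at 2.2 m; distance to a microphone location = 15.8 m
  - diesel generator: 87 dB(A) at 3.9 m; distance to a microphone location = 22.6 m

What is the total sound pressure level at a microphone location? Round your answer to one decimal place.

85.1 dB(A)

Propagate each source to the receiver with L = L_ref − 20·log₁₀(r/r_ref), then add intensities.
transformer: 72 − 20·log₁₀(12.3/3.7) = 72 − 10.43 = 61.57 dB(A).
hydraulic press: 102 − 20·log₁₀(15.8/2.2) = 102 − 17.12 = 84.88 dB(A).
diesel generator: 87 − 20·log₁₀(22.6/3.9) = 87 − 15.26 = 71.74 dB(A).
Σ 10^(L/10) = 3.236e+08 → L_total = 10·log₁₀(3.236e+08) = 85.10 dB(A).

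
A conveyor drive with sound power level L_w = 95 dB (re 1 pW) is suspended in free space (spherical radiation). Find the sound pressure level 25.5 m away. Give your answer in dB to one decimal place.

L_p = L_w − 10·log₁₀(4π·r²) with r = 25.5 m.
4π·r² = 8171 m², 10·log₁₀ of that is 39.123 dB.
L_p = 95 − 39.123 = 55.88 dB.

55.9 dB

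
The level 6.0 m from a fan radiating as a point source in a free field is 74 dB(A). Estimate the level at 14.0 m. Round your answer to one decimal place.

Spherical spreading from a point source gives a 20·log₁₀(r₂/r₁) drop.
L₂ = 74 − 20·log₁₀(14.0/6.0) = 74 − 7.360 = 66.64 dB(A).

66.6 dB(A)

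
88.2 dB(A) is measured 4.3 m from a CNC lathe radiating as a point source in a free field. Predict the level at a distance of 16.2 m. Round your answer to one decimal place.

76.7 dB(A)

Point-source attenuation: ΔL = 20·log₁₀(r₂/r₁) = 20·log₁₀(16.2/4.3) = 11.521 dB.
L₂ = 88.2 − 20·log₁₀(16.2/4.3) = 88.2 − 11.521 = 76.68 dB(A).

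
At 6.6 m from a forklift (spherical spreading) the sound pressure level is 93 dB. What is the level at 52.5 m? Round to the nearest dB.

75 dB

Point-source attenuation: ΔL = 20·log₁₀(r₂/r₁) = 20·log₁₀(52.5/6.6) = 18.012 dB.
L₂ = 93 − 20·log₁₀(52.5/6.6) = 93 − 18.012 = 74.99 dB.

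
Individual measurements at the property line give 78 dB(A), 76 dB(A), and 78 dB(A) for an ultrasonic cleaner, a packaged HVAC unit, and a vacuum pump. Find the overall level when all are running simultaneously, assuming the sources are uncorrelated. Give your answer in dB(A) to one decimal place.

82.2 dB(A)

For uncorrelated sources the intensities add, so convert each level to linear form, sum, and take 10·log₁₀ of the total.
Σ 10^(L/10) = 10^(78/10) + 10^(76/10) + 10^(78/10) = 1.660e+08.
L_total = 10·log₁₀(1.660e+08) = 82.20 dB(A).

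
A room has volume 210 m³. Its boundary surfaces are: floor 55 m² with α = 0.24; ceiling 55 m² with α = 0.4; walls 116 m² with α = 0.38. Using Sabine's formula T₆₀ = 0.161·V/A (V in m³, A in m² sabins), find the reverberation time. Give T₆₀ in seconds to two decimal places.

Total absorption A = 55·0.24 + 55·0.4 + 116·0.38 = 79.28 m² sabins.
T₆₀ = 0.161 × 210 / 79.28 = 0.426 s.

0.43 s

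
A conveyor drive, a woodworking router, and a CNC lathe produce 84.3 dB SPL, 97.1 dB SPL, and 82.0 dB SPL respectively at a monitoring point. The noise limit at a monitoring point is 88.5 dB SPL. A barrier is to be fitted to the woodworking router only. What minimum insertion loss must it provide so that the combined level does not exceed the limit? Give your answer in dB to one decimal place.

Everything except the woodworking router sums to 10^(84.3/10) + 10^(82.0/10) = 4.276e+08 in linear terms, 86.31 dB SPL.
To meet 88.5 dB SPL overall, the treated woodworking router may contribute at most 10^(88.5/10) − 4.276e+08 = 2.803e+08, i.e. 84.48 dB SPL.
So the woodworking router must be reduced from 97.1 to 84.48 dB SPL: IL = 12.62 dB.

12.6 dB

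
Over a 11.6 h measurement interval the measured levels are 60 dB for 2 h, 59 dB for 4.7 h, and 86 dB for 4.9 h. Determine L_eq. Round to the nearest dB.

82 dB

Weight each interval's intensity by its duration and average over T = 11.6 h:
Σ tᵢ·10^(Lᵢ/10) = 2·10^(60/10) + 4.7·10^(59/10) + 4.9·10^(86/10) = 1.956e+09.
L_eq = 10·log₁₀(1.956e+09/11.6) = 82.27 dB.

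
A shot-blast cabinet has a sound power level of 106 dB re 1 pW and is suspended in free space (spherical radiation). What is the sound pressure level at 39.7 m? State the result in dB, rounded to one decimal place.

63.0 dB

Free-field spherical radiation: L_p = L_w − 10·log₁₀(4π·r²), r = 39.7 m.
4π·r² = 1.981e+04 m², 10·log₁₀ of that is 42.968 dB.
L_p = 106 − 42.968 = 63.03 dB.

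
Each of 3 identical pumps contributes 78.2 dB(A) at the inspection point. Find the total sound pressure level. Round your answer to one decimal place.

N identical incoherent sources raise the level by 10·log₁₀ N.
L_total = 78.2 + 10·log₁₀(3) = 78.2 + 4.771 = 82.97 dB(A).

83.0 dB(A)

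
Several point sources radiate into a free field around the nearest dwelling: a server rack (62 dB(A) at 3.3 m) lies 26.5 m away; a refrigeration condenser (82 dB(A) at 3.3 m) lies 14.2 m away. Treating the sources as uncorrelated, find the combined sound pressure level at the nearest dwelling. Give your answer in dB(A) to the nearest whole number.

69 dB(A)

Propagate each source to the receiver with L = L_ref − 20·log₁₀(r/r_ref), then add intensities.
server rack: 62 − 20·log₁₀(26.5/3.3) = 62 − 18.09 = 43.91 dB(A).
refrigeration condenser: 82 − 20·log₁₀(14.2/3.3) = 82 − 12.68 = 69.32 dB(A).
Σ 10^(L/10) = 8.584e+06 → L_total = 10·log₁₀(8.584e+06) = 69.34 dB(A).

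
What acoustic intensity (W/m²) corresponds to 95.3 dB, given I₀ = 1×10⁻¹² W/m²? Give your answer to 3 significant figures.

0.00339 W/m²

I = I₀·10^(L/10) = 10⁻¹² × 10^(95.3/10) = 10^(-2.470).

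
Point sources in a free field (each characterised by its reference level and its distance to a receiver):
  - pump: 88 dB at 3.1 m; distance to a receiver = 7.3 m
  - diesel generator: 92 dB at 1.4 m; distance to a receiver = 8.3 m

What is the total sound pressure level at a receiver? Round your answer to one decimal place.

82.0 dB

First find each source's level at the receiver (point-source: −20·log₁₀(r/r_ref)), then combine on an intensity basis.
pump: 88 − 20·log₁₀(7.3/3.1) = 88 − 7.44 = 80.56 dB.
diesel generator: 92 − 20·log₁₀(8.3/1.4) = 92 − 15.46 = 76.54 dB.
Σ 10^(L/10) = 1.589e+08 → L_total = 10·log₁₀(1.589e+08) = 82.01 dB.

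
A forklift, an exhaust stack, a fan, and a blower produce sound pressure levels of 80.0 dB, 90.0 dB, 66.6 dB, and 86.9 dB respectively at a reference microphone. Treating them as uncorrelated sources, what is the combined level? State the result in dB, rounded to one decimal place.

Incoherent sources combine by intensity addition: L_total = 10·log₁₀(Σ 10^(L_i/10)).
Σ 10^(L/10) = 10^(80.0/10) + 10^(90.0/10) + 10^(66.6/10) + 10^(86.9/10) = 1.594e+09.
L_total = 10·log₁₀(1.594e+09) = 92.03 dB.

92.0 dB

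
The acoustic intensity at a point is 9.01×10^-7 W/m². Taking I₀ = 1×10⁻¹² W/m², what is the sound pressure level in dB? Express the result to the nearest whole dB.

60 dB

I/I₀ = 9.01×10^-7/10⁻¹² = 9.01×10^5, and L = 10·log₁₀(I/I₀).
L = 10·(0.9547 + 5) = 59.55 dB.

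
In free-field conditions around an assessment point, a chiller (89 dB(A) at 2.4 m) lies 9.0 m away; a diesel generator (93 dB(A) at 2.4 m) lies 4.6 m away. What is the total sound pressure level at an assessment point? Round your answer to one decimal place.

Apply inverse-square spreading to bring every level to the receiver, then sum 10^(L/10).
chiller: 89 − 20·log₁₀(9.0/2.4) = 89 − 11.48 = 77.52 dB(A).
diesel generator: 93 − 20·log₁₀(4.6/2.4) = 93 − 5.65 = 87.35 dB(A).
Σ 10^(L/10) = 5.996e+08 → L_total = 10·log₁₀(5.996e+08) = 87.78 dB(A).

87.8 dB(A)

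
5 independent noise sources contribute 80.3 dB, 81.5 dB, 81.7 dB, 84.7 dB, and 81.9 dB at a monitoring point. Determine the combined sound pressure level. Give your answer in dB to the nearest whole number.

Incoherent sources combine by intensity addition: L_total = 10·log₁₀(Σ 10^(L_i/10)).
Σ 10^(L/10) = 10^(80.3/10) + 10^(81.5/10) + 10^(81.7/10) + 10^(84.7/10) + 10^(81.9/10) = 8.463e+08.
L_total = 10·log₁₀(8.463e+08) = 89.28 dB.

89 dB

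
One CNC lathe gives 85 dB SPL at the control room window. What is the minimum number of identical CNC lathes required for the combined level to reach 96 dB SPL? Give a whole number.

The shortfall is 96 − 85 = 11.0 dB, and N units add 10·log₁₀ N, so need 10·log₁₀ N ≥ 11.0.
N ≥ 10^(11.0/10) = 12.589, so N = 13.

13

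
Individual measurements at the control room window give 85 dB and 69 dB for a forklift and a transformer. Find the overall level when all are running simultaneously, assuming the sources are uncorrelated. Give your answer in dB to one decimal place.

For uncorrelated sources the intensities add, so convert each level to linear form, sum, and take 10·log₁₀ of the total.
Σ 10^(L/10) = 10^(85/10) + 10^(69/10) = 3.242e+08.
L_total = 10·log₁₀(3.242e+08) = 85.11 dB.

85.1 dB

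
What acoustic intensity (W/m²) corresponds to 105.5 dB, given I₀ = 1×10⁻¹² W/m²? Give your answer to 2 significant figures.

I = I₀·10^(L/10) = 10⁻¹² × 10^(105.5/10) = 10^(-1.450).

0.035 W/m²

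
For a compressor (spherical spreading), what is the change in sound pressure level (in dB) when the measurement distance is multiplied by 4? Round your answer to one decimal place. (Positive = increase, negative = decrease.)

-12.0 dB

Point-source spreading: ΔL = −20·log₁₀(r₂/r₁).
ΔL = −20·log₁₀(4) = -12.04 dB.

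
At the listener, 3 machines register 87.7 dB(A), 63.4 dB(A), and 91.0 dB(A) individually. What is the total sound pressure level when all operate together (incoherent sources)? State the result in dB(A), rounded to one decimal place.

Incoherent sources combine by intensity addition: L_total = 10·log₁₀(Σ 10^(L_i/10)).
Σ 10^(L/10) = 10^(87.7/10) + 10^(63.4/10) + 10^(91.0/10) = 1.850e+09.
L_total = 10·log₁₀(1.850e+09) = 92.67 dB(A).

92.7 dB(A)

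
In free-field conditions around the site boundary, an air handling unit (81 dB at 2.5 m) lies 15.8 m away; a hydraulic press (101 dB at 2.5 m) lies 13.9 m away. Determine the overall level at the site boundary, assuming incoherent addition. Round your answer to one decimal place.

Apply inverse-square spreading to bring every level to the receiver, then sum 10^(L/10).
air handling unit: 81 − 20·log₁₀(15.8/2.5) = 81 − 16.01 = 64.99 dB.
hydraulic press: 101 − 20·log₁₀(13.9/2.5) = 101 − 14.90 = 86.10 dB.
Σ 10^(L/10) = 4.104e+08 → L_total = 10·log₁₀(4.104e+08) = 86.13 dB.

86.1 dB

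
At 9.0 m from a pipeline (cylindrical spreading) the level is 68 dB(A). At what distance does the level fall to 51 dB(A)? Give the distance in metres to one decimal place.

451.1 m

The 17.0 dB drop corresponds to a distance ratio of 10^(17.0/10) for a line source.
r₂ = 9.0·10^((68−51)/10) = 9.0·10^(17.0/10) = 451.07 m.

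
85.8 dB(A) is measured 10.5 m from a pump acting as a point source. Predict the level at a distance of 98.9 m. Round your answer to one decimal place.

66.3 dB(A)

For a point source, L₂ = L₁ − 20·log₁₀(r₂/r₁).
L₂ = 85.8 − 20·log₁₀(98.9/10.5) = 85.8 − 19.480 = 66.32 dB(A).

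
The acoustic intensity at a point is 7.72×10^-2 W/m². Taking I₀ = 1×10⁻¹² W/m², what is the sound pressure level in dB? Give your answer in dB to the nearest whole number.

109 dB

I/I₀ = 7.72×10^-2/10⁻¹² = 7.72×10^10, and L = 10·log₁₀(I/I₀).
L = 10·(0.8876 + 10) = 108.88 dB.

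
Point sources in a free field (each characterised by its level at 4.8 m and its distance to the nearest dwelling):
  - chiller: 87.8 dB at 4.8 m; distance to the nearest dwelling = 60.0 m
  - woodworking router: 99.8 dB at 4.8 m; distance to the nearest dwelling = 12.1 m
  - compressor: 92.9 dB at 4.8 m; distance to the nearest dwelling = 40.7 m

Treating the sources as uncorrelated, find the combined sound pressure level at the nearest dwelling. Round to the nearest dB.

92 dB

Propagate each source to the receiver with L = L_ref − 20·log₁₀(r/r_ref), then add intensities.
chiller: 87.8 − 20·log₁₀(60.0/4.8) = 87.8 − 21.94 = 65.86 dB.
woodworking router: 99.8 − 20·log₁₀(12.1/4.8) = 99.8 − 8.03 = 91.77 dB.
compressor: 92.9 − 20·log₁₀(40.7/4.8) = 92.9 − 18.57 = 74.33 dB.
Σ 10^(L/10) = 1.534e+09 → L_total = 10·log₁₀(1.534e+09) = 91.86 dB.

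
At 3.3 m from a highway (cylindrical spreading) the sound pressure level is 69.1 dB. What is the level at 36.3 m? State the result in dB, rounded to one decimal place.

Line-source attenuation: ΔL = 10·log₁₀(r₂/r₁) = 10·log₁₀(36.3/3.3) = 10.414 dB.
L₂ = 69.1 − 10·log₁₀(36.3/3.3) = 69.1 − 10.414 = 58.69 dB.

58.7 dB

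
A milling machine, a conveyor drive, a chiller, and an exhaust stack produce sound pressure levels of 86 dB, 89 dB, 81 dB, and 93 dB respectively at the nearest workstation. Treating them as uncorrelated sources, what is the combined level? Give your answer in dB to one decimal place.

For uncorrelated sources the intensities add, so convert each level to linear form, sum, and take 10·log₁₀ of the total.
Σ 10^(L/10) = 10^(86/10) + 10^(89/10) + 10^(81/10) + 10^(93/10) = 3.314e+09.
L_total = 10·log₁₀(3.314e+09) = 95.20 dB.

95.2 dB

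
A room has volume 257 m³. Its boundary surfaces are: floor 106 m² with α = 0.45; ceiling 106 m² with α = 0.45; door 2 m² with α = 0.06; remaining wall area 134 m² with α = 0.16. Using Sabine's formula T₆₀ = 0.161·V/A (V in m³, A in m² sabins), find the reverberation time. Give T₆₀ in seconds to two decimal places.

Total absorption A = 106·0.45 + 106·0.45 + 2·0.06 + 134·0.16 = 116.96 m² sabins.
T₆₀ = 0.161·V/A = 0.161·257/116.96 = 0.354 s.

0.35 s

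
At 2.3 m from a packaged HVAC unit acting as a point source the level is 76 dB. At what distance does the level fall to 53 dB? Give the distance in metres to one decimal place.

For a point source L₁ − L₂ = 20·log₁₀(r₂/r₁), so r₂ = r₁·10^((L₁−L₂)/20).
r₂ = 2.3·10^((76−53)/20) = 2.3·10^(23.0/20) = 32.49 m.

32.5 m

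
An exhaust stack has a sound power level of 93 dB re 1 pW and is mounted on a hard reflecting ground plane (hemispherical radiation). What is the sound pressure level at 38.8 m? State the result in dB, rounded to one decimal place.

53.2 dB

L_p = L_w − 10·log₁₀(2π·r²) with r = 38.8 m.
2π·r² = 9459 m², 10·log₁₀ of that is 39.758 dB.
L_p = 93 − 39.758 = 53.24 dB.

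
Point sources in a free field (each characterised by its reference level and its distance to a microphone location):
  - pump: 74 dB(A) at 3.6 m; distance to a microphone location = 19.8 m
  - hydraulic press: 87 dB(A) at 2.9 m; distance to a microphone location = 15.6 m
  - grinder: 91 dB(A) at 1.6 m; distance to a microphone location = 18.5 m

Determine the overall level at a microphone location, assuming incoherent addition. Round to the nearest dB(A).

Propagate each source to the receiver with L = L_ref − 20·log₁₀(r/r_ref), then add intensities.
pump: 74 − 20·log₁₀(19.8/3.6) = 74 − 14.81 = 59.19 dB(A).
hydraulic press: 87 − 20·log₁₀(15.6/2.9) = 87 − 14.61 = 72.39 dB(A).
grinder: 91 − 20·log₁₀(18.5/1.6) = 91 − 21.26 = 69.74 dB(A).
Σ 10^(L/10) = 2.757e+07 → L_total = 10·log₁₀(2.757e+07) = 74.40 dB(A).

74 dB(A)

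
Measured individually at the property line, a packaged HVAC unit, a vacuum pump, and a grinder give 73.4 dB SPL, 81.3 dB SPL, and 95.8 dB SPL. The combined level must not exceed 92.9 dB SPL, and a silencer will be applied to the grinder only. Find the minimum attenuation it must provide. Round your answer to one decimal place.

3.3 dB

Fixed contribution from the other sources: Σ 10^(L/10) = 10^(73.4/10) + 10^(81.3/10) = 1.568e+08 (81.95 dB SPL).
To meet 92.9 dB SPL overall, the treated grinder may contribute at most 10^(92.9/10) − 1.568e+08 = 1.793e+09, i.e. 92.54 dB SPL.
So the grinder must be reduced from 95.8 to 92.54 dB SPL: IL = 3.26 dB.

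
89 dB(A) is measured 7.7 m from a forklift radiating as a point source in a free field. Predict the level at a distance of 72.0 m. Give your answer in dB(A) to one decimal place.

69.6 dB(A)

Spherical spreading from a point source gives a 20·log₁₀(r₂/r₁) drop.
L₂ = 89 − 20·log₁₀(72.0/7.7) = 89 − 19.417 = 69.58 dB(A).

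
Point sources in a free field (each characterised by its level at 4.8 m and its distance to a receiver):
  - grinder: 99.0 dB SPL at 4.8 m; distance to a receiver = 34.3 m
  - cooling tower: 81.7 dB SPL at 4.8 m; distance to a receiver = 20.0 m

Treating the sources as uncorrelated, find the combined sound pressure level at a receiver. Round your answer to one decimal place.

Apply inverse-square spreading to bring every level to the receiver, then sum 10^(L/10).
grinder: 99.0 − 20·log₁₀(34.3/4.8) = 99.0 − 17.08 = 81.92 dB SPL.
cooling tower: 81.7 − 20·log₁₀(20.0/4.8) = 81.7 − 12.40 = 69.30 dB SPL.
Σ 10^(L/10) = 1.641e+08 → L_total = 10·log₁₀(1.641e+08) = 82.15 dB SPL.

82.2 dB SPL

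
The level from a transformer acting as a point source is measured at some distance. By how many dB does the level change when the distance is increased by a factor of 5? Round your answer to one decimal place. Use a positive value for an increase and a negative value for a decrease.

Point-source spreading: ΔL = −20·log₁₀(r₂/r₁).
ΔL = −20·log₁₀(5) = -13.98 dB.

-14.0 dB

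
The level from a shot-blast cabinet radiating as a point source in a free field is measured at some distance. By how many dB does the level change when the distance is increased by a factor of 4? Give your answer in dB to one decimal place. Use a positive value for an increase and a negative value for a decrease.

A point source loses 6 dB per doubling of distance; generally ΔL = −20·log₁₀(r₂/r₁).
ΔL = −20·log₁₀(4) = -12.04 dB.

-12.0 dB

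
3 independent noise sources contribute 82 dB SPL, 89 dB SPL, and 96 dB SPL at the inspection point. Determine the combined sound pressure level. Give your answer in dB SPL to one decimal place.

96.9 dB SPL

Incoherent sources combine by intensity addition: L_total = 10·log₁₀(Σ 10^(L_i/10)).
Σ 10^(L/10) = 10^(82/10) + 10^(89/10) + 10^(96/10) = 4.934e+09.
L_total = 10·log₁₀(4.934e+09) = 96.93 dB SPL.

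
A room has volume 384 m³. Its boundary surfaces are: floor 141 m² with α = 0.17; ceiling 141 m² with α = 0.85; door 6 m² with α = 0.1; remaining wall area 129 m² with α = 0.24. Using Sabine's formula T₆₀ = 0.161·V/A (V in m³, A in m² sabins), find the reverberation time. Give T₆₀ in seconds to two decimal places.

Summing Sᵢαᵢ: 141·0.17 + 141·0.85 + 6·0.1 + 129·0.24 = 175.38 m².
T₆₀ = 0.161·V/A = 0.161·384/175.38 = 0.353 s.

0.35 s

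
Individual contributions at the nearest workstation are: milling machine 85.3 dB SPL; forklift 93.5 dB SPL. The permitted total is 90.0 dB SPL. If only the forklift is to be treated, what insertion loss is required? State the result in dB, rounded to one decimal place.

5.3 dB

Everything except the forklift sums to 10^(85.3/10) = 3.388e+08 in linear terms, 85.30 dB SPL.
To meet 90.0 dB SPL overall, the treated forklift may contribute at most 10^(90.0/10) − 3.388e+08 = 6.612e+08, i.e. 88.20 dB SPL.
Required insertion loss = 93.5 − 88.20 = 5.30 dB.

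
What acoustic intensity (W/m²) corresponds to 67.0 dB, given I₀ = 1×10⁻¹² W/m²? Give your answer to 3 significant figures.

L = 10·log₁₀(I/I₀) ⇒ I = I₀·10^(L/10) = 10⁻¹² × 10^6.70.

5.01e-06 W/m²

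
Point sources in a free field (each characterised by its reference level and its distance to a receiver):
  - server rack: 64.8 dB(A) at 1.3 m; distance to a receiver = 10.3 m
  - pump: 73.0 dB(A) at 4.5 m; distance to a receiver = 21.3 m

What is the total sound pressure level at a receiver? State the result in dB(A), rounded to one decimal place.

59.7 dB(A)

Apply inverse-square spreading to bring every level to the receiver, then sum 10^(L/10).
server rack: 64.8 − 20·log₁₀(10.3/1.3) = 64.8 − 17.98 = 46.82 dB(A).
pump: 73.0 − 20·log₁₀(21.3/4.5) = 73.0 − 13.50 = 59.50 dB(A).
Σ 10^(L/10) = 9.387e+05 → L_total = 10·log₁₀(9.387e+05) = 59.73 dB(A).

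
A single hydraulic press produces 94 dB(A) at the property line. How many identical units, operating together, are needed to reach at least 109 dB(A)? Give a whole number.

32

The shortfall is 109 − 94 = 15.0 dB, and N units add 10·log₁₀ N, so need 10·log₁₀ N ≥ 15.0.
N ≥ 10^(15.0/10) = 31.623, so N = 32.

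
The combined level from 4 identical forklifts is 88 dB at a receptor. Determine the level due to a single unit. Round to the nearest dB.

82 dB

For N identical incoherent sources L_total = L₁ + 10·log₁₀ N, so L₁ = 88 − 10·log₁₀(4) = 88 − 6.021.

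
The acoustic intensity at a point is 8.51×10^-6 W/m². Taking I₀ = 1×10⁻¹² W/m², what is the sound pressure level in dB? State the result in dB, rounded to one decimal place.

69.3 dB

Dividing by I₀ shifts the exponent by 12: I/I₀ = 8.51×10^6.
L = 10·(0.9299 + 6) = 69.30 dB.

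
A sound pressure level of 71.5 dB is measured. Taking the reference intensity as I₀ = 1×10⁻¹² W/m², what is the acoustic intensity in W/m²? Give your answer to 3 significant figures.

L = 10·log₁₀(I/I₀) ⇒ I = I₀·10^(L/10) = 10⁻¹² × 10^7.15.

1.41e-05 W/m²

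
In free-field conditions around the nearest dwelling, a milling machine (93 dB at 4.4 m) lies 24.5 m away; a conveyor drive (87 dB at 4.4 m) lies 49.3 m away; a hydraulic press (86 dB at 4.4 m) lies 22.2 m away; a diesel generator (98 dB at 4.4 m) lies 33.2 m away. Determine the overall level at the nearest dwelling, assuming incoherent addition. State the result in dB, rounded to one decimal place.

Propagate each source to the receiver with L = L_ref − 20·log₁₀(r/r_ref), then add intensities.
milling machine: 93 − 20·log₁₀(24.5/4.4) = 93 − 14.91 = 78.09 dB.
conveyor drive: 87 − 20·log₁₀(49.3/4.4) = 87 − 20.99 = 66.01 dB.
hydraulic press: 86 − 20·log₁₀(22.2/4.4) = 86 − 14.06 = 71.94 dB.
diesel generator: 98 − 20·log₁₀(33.2/4.4) = 98 − 17.55 = 80.45 dB.
Σ 10^(L/10) = 1.948e+08 → L_total = 10·log₁₀(1.948e+08) = 82.90 dB.

82.9 dB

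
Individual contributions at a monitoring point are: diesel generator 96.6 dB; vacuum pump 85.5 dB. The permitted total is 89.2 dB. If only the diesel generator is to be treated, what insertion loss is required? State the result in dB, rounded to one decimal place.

9.8 dB

The untreated sources together contribute 10^(85.5/10) = 3.548e+08, i.e. 85.50 dB.
The limit corresponds to 10^(89.2/10) = 8.318e+08; subtracting the fixed part leaves 4.770e+08 for the diesel generator, i.e. 86.78 dB.
So the diesel generator must be reduced from 96.6 to 86.78 dB: IL = 9.82 dB.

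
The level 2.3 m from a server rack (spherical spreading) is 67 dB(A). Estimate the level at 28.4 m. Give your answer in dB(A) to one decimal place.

For a point source, L₂ = L₁ − 20·log₁₀(r₂/r₁).
L₂ = 67 − 20·log₁₀(28.4/2.3) = 67 − 21.832 = 45.17 dB(A).

45.2 dB(A)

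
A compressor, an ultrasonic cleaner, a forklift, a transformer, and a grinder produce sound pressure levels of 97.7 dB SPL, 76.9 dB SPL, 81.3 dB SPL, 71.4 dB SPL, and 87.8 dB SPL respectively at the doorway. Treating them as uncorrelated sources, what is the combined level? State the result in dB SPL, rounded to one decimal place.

98.3 dB SPL

Incoherent sources combine by intensity addition: L_total = 10·log₁₀(Σ 10^(L_i/10)).
Σ 10^(L/10) = 10^(97.7/10) + 10^(76.9/10) + 10^(81.3/10) + 10^(71.4/10) + 10^(87.8/10) = 6.689e+09.
L_total = 10·log₁₀(6.689e+09) = 98.25 dB SPL.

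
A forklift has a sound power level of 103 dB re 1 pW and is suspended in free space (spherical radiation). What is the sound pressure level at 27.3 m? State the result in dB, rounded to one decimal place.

L_p = L_w − 10·log₁₀(4π·r²) with r = 27.3 m.
4π·r² = 9366 m², 10·log₁₀ of that is 39.715 dB.
L_p = 103 − 39.715 = 63.28 dB.

63.3 dB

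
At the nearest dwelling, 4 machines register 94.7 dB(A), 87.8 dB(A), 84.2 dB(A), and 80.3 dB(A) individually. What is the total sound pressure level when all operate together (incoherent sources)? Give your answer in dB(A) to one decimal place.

For uncorrelated sources the intensities add, so convert each level to linear form, sum, and take 10·log₁₀ of the total.
Σ 10^(L/10) = 10^(94.7/10) + 10^(87.8/10) + 10^(84.2/10) + 10^(80.3/10) = 3.924e+09.
L_total = 10·log₁₀(3.924e+09) = 95.94 dB(A).

95.9 dB(A)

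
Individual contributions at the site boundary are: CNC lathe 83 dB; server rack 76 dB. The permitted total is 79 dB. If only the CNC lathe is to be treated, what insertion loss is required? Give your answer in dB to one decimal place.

7.0 dB

Fixed contribution from the other source: Σ 10^(L/10) = 10^(76/10) = 3.981e+07 (76.00 dB).
The limit corresponds to 10^(79/10) = 7.943e+07; subtracting the fixed part leaves 3.962e+07 for the CNC lathe, i.e. 75.98 dB.
So the CNC lathe must be reduced from 83 to 75.98 dB: IL = 7.02 dB.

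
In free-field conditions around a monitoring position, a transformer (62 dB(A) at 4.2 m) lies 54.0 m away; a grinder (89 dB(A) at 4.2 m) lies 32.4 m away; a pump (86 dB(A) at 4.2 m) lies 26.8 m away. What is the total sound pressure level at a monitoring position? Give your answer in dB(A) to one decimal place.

Propagate each source to the receiver with L = L_ref − 20·log₁₀(r/r_ref), then add intensities.
transformer: 62 − 20·log₁₀(54.0/4.2) = 62 − 22.18 = 39.82 dB(A).
grinder: 89 − 20·log₁₀(32.4/4.2) = 89 − 17.75 = 71.25 dB(A).
pump: 86 − 20·log₁₀(26.8/4.2) = 86 − 16.10 = 69.90 dB(A).
Σ 10^(L/10) = 2.313e+07 → L_total = 10·log₁₀(2.313e+07) = 73.64 dB(A).

73.6 dB(A)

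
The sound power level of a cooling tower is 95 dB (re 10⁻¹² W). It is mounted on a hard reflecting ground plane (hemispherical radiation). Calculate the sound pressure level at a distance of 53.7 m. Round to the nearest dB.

L_p = L_w − 10·log₁₀(2π·r²) with r = 53.7 m.
2π·r² = 1.812e+04 m², 10·log₁₀ of that is 42.581 dB.
L_p = 95 − 42.581 = 52.42 dB.

52 dB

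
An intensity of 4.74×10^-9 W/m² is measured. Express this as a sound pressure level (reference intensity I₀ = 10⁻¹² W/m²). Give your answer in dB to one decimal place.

36.8 dB

L = 10·log₁₀(I/I₀) = 10·log₁₀(4.74×10^-9/10⁻¹²) = 10·log₁₀(4.74×10^3).
L = 10·(0.6758 + 3) = 36.76 dB.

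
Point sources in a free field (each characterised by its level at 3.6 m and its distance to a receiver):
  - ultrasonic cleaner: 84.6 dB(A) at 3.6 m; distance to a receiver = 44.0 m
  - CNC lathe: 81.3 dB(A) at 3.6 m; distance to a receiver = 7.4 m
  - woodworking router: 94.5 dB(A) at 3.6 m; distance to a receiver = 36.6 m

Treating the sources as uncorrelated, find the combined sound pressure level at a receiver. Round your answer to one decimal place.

77.9 dB(A)

Propagate each source to the receiver with L = L_ref − 20·log₁₀(r/r_ref), then add intensities.
ultrasonic cleaner: 84.6 − 20·log₁₀(44.0/3.6) = 84.6 − 21.74 = 62.86 dB(A).
CNC lathe: 81.3 − 20·log₁₀(7.4/3.6) = 81.3 − 6.26 = 75.04 dB(A).
woodworking router: 94.5 − 20·log₁₀(36.6/3.6) = 94.5 − 20.14 = 74.36 dB(A).
Σ 10^(L/10) = 6.112e+07 → L_total = 10·log₁₀(6.112e+07) = 77.86 dB(A).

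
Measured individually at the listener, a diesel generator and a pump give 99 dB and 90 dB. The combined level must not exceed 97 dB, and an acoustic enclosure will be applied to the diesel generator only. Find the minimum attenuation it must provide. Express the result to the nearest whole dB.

Everything except the diesel generator sums to 10^(90/10) = 1.000e+09 in linear terms, 90.00 dB.
The limit corresponds to 10^(97/10) = 5.012e+09; subtracting the fixed part leaves 4.012e+09 for the diesel generator, i.e. 96.03 dB.
So the diesel generator must be reduced from 99 to 96.03 dB: IL = 2.97 dB.

3 dB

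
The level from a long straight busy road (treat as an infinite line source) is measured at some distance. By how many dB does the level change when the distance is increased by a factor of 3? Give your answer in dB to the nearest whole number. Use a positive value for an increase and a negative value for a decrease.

-5 dB

With cylindrical spreading the level changes by −10·log₁₀(r₂/r₁).
ΔL = −10·log₁₀(3) = -4.77 dB.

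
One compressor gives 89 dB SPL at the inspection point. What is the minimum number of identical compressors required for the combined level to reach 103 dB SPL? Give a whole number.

N identical sources give L₁ + 10·log₁₀ N, so require 10·log₁₀ N ≥ 103 − 89 = 14.0 dB.
N ≥ 10^(14.0/10) = 25.119, so N = 26.

26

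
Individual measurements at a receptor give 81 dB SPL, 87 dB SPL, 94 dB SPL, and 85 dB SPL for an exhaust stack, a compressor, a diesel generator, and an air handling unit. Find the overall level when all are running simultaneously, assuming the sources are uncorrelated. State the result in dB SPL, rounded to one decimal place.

95.4 dB SPL

For uncorrelated sources the intensities add, so convert each level to linear form, sum, and take 10·log₁₀ of the total.
Σ 10^(L/10) = 10^(81/10) + 10^(87/10) + 10^(94/10) + 10^(85/10) = 3.455e+09.
L_total = 10·log₁₀(3.455e+09) = 95.38 dB SPL.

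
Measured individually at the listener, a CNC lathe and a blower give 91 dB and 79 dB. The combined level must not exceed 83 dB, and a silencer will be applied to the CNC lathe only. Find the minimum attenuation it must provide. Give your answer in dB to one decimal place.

The untreated sources together contribute 10^(79/10) = 7.943e+07, i.e. 79.00 dB.
To meet 83 dB overall, the treated CNC lathe may contribute at most 10^(83/10) − 7.943e+07 = 1.201e+08, i.e. 80.80 dB.
So the CNC lathe must be reduced from 91 to 80.80 dB: IL = 10.20 dB.

10.2 dB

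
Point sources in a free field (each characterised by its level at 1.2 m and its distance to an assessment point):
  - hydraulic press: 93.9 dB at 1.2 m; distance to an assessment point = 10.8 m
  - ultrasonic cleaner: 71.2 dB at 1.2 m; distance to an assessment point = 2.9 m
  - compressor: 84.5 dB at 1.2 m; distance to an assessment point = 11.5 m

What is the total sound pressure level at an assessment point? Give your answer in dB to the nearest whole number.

First find each source's level at the receiver (point-source: −20·log₁₀(r/r_ref)), then combine on an intensity basis.
hydraulic press: 93.9 − 20·log₁₀(10.8/1.2) = 93.9 − 19.08 = 74.82 dB.
ultrasonic cleaner: 71.2 − 20·log₁₀(2.9/1.2) = 71.2 − 7.66 = 63.54 dB.
compressor: 84.5 − 20·log₁₀(11.5/1.2) = 84.5 − 19.63 = 64.87 dB.
Σ 10^(L/10) = 3.563e+07 → L_total = 10·log₁₀(3.563e+07) = 75.52 dB.

76 dB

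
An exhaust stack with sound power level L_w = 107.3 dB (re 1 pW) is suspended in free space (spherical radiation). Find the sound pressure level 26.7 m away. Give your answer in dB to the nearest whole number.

L_p = L_w − 10·log₁₀(4π·r²) with r = 26.7 m.
4π·r² = 8958 m², 10·log₁₀ of that is 39.522 dB.
L_p = 107.3 − 39.522 = 67.78 dB.

68 dB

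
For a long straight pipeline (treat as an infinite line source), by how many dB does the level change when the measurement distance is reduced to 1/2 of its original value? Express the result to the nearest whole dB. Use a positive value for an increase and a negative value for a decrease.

With cylindrical spreading the level changes by −10·log₁₀(r₂/r₁).
ΔL = −10·log₁₀(0.5) = +3.01 dB.

+3 dB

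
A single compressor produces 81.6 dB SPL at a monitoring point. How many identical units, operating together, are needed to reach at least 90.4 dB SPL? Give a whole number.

8

Need L₁ + 10·log₁₀ N ≥ 90.4, i.e. log₁₀ N ≥ 0.88.
N ≥ 10^(8.8/10) = 7.586, so N = 8.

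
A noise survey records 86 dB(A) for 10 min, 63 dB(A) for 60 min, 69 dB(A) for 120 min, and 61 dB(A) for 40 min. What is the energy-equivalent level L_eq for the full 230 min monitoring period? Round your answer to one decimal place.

73.5 dB(A)

L_eq = 10·log₁₀[(1/T)·Σ tᵢ·10^(Lᵢ/10)] with T = 230 min.
Σ tᵢ·10^(Lᵢ/10) = 10·10^(86/10) + 60·10^(63/10) + 120·10^(69/10) + 40·10^(61/10) = 5.104e+09.
L_eq = 10·log₁₀(5.104e+09/230) = 73.46 dB(A).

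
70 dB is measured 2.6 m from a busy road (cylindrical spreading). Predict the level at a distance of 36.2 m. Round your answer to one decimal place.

For a line source, L₂ = L₁ − 10·log₁₀(r₂/r₁).
L₂ = 70 − 10·log₁₀(36.2/2.6) = 70 − 11.437 = 58.56 dB.

58.6 dB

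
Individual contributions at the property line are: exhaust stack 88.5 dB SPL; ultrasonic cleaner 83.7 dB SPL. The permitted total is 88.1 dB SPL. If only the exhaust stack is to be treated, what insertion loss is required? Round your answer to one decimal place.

2.4 dB

The untreated sources together contribute 10^(83.7/10) = 2.344e+08, i.e. 83.70 dB SPL.
To meet 88.1 dB SPL overall, the treated exhaust stack may contribute at most 10^(88.1/10) − 2.344e+08 = 4.112e+08, i.e. 86.14 dB SPL.
So the exhaust stack must be reduced from 88.5 to 86.14 dB SPL: IL = 2.36 dB.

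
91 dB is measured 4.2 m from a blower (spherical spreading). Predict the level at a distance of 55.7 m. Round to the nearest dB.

For a point source, L₂ = L₁ − 20·log₁₀(r₂/r₁).
L₂ = 91 − 20·log₁₀(55.7/4.2) = 91 − 22.452 = 68.55 dB.

69 dB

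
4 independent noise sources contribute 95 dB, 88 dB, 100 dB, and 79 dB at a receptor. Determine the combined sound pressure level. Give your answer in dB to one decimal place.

Incoherent sources combine by intensity addition: L_total = 10·log₁₀(Σ 10^(L_i/10)).
Σ 10^(L/10) = 10^(95/10) + 10^(88/10) + 10^(100/10) + 10^(79/10) = 1.387e+10.
L_total = 10·log₁₀(1.387e+10) = 101.42 dB.

101.4 dB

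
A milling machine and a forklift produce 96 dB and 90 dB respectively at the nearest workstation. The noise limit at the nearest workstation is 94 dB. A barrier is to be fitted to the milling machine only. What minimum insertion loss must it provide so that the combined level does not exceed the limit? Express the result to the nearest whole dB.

Everything except the milling machine sums to 10^(90/10) = 1.000e+09 in linear terms, 90.00 dB.
To meet 94 dB overall, the treated milling machine may contribute at most 10^(94/10) − 1.000e+09 = 1.512e+09, i.e. 91.80 dB.
So the milling machine must be reduced from 96 to 91.80 dB: IL = 4.20 dB.

4 dB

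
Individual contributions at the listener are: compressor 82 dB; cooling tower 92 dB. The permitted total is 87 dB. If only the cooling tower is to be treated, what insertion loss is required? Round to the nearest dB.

7 dB

Everything except the cooling tower sums to 10^(82/10) = 1.585e+08 in linear terms, 82.00 dB.
To meet 87 dB overall, the treated cooling tower may contribute at most 10^(87/10) − 1.585e+08 = 3.427e+08, i.e. 85.35 dB.
So the cooling tower must be reduced from 92 to 85.35 dB: IL = 6.65 dB.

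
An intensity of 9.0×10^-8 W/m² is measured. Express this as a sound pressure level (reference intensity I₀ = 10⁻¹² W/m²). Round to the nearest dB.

L = 10·log₁₀(I/I₀) = 10·log₁₀(9.0×10^-8/10⁻¹²) = 10·log₁₀(9.0×10^4).
L = 10·(0.9542 + 4) = 49.54 dB.

50 dB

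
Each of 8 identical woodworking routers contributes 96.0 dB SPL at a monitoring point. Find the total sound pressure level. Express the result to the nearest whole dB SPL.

105 dB SPL

With 8 equal, uncorrelated contributions the intensity is 8× that of one unit, giving a rise of 10·log₁₀ 8.
L_total = 96.0 + 10·log₁₀(8) = 96.0 + 9.031 = 105.03 dB SPL.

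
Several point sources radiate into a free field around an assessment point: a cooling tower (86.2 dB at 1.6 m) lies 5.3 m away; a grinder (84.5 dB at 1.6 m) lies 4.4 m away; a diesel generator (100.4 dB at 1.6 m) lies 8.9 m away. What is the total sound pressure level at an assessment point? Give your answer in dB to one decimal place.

86.3 dB

Propagate each source to the receiver with L = L_ref − 20·log₁₀(r/r_ref), then add intensities.
cooling tower: 86.2 − 20·log₁₀(5.3/1.6) = 86.2 − 10.40 = 75.80 dB.
grinder: 84.5 − 20·log₁₀(4.4/1.6) = 84.5 − 8.79 = 75.71 dB.
diesel generator: 100.4 − 20·log₁₀(8.9/1.6) = 100.4 − 14.91 = 85.49 dB.
Σ 10^(L/10) = 4.296e+08 → L_total = 10·log₁₀(4.296e+08) = 86.33 dB.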